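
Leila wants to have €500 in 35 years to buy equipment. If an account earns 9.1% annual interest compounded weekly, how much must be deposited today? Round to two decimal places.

€20.75

Growth factor = (1 + 0.00175)^1820 ≈ 24.1001092.
P = 500/24.1001092 ≈ 20.7468.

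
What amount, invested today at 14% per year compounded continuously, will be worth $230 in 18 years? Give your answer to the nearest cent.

$18.51

P = A·e^(−rt) = 230·e^(−2.52).
e^(−2.52) ≈ 0.0804596067, so P ≈ 18.5057.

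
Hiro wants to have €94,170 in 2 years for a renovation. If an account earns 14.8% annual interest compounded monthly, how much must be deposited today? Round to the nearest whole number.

Periodic rate = 14.8%/12 = 0.0123333; 24 periods.
P = 94,170/(1 + 0.148/12)^24 ≈ 94,170/1.3420382461 ≈ 70,169.3862.

€70,169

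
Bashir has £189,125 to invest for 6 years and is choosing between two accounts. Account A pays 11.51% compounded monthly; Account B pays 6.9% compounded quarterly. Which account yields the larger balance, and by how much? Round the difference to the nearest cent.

A: (1 + 0.1151/12)^72 ≈ 1.98835770616, so 189,125 × 1.98835770616 ≈ 376,048.1512.
B: (1 + 0.01725)^24 ≈ 1.50752583873, so 189,125 × 1.50752583873 ≈ 285,110.8242.
Difference ≈ 90,937.3269 in favor of A.

Account A, by £90,937.33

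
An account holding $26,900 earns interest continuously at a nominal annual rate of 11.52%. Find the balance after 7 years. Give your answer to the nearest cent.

$60,251.43

A = P·e^(rt) = 26,900·e^(0.1152·7) = 26,900·e^0.8064.
e^0.8064 ≈ 2.2398300669, so A ≈ 60,251.4288.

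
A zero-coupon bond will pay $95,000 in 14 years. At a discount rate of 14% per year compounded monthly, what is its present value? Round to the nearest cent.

$13,534.23

Periodic rate = 14%/12 = 0.0116667; 168 periods.
P = 95,000/(1 + 0.14/12)^168 ≈ 95,000/7.0192390988 ≈ 13,534.2305.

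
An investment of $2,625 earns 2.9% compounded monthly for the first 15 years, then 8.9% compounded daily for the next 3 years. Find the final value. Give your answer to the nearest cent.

After 15 years at 2.9%: 2,625 × 1.544152506 ≈ 4,053.4003.
Then 3 years at 8.9%: 4,053.4003 × 1.30599794 ≈ 5,293.7325.

$5,293.73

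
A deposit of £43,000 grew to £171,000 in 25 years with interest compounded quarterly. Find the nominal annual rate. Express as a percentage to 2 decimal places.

5.56%

The 100-period growth factor is 171,000/43,000 = 3.97674.
r/4 = 3.97674^(1/100) − 1 ≈ 0.0139004, so r ≈ 4·0.0139004 = 5.56014%.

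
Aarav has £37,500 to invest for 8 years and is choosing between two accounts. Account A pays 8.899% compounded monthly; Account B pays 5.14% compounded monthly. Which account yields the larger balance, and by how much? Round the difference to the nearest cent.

Account A growth factor: (1 + 0.08899/12)^96 ≈ 2.0325542196; balance ≈ 76,220.7832.
Account B growth factor: (1 + 0.0514/12)^96 ≈ 1.5073028375; balance ≈ 56,523.8564.
Account A is larger by 19,696.9268.

Account A, by £19,696.93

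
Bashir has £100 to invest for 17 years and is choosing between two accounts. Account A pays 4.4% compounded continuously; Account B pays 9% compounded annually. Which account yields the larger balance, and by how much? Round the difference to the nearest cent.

A: e^(0.044·17) = e^0.748 ≈ 2.11277025, so 100 × 2.11277025 ≈ 211.2770.
B: (1 + 0.09)^17 ≈ 4.32763341, so 100 × 4.32763341 ≈ 432.7633.
Difference ≈ 221.4863 in favor of B.

Account B, by £221.49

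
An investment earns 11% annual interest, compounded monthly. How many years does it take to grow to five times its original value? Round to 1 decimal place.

14.7 years

(1 + 0.00916667)^(12t) = 5.
12t = ln 5 / ln(1 + 0.00916667) ≈ 1.6094/0.00912491 ≈ 176.3785.
t ≈ 14.6982.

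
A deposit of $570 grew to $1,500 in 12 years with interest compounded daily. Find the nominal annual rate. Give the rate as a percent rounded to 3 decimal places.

8.064%

(1 + r/365)^4380 = 1,500/570 = 2.63158.
1 + r/365 = 2.63158^(1/4380) ≈ 1.000221, so r/365 ≈ 0.000220934.
r ≈ 365·0.000220934 = 8.06409%.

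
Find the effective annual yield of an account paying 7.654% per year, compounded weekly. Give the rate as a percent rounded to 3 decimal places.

7.948%

EAR = (1 + 7.654%/52)^52 − 1 = (1 + 0.00147192)^52 − 1.
(1 + 0.00147192)^52 ≈ 1.079485, so EAR ≈ 7.94846%.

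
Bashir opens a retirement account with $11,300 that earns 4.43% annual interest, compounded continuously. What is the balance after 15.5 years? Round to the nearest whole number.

A = P·e^(rt) = 11,300·e^(0.0443·15.5) = 11,300·e^0.68665.
e^0.68665 ≈ 1.987047761, so A ≈ 22,453.6397.

$22,454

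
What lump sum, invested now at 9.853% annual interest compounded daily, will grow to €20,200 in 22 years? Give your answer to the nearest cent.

€2,312.47

Periodic rate = 9.853%/365 = 0.000269945; 8030 periods.
P = 20,200/(1 + 0.09853/365)^8030 ≈ 20,200/8.7352579863 ≈ 2,312.4675.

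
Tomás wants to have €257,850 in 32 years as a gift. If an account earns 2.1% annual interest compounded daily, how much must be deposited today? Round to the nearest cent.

€131,682.98

Periodic rate = 2.1%/365 = 0.0000575342; 11680 periods.
P = 257,850/(1 + 0.021/365)^11680 ≈ 257,850/1.95811185419 ≈ 131,682.9779.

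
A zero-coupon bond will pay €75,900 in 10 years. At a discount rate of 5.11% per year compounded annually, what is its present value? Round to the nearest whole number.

Growth factor = (1 + 0.0511)^10 ≈ 1.6460399098.
P = 75,900/1.6460399098 ≈ 46,110.6681.

€46,111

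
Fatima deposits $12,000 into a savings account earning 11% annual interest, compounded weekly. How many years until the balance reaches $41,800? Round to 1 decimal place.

(1 + 0.00211538)^(52t) = 41,800/12,000 = 3.4833.
52t·ln(1 + 0.00211538) = ln(3.4833); 52t = 1.248/0.00211315 ≈ 590.5825.
t ≈ 11.3574 years.

11.4 years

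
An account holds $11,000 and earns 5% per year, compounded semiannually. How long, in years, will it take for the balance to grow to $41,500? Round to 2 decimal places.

26.89 years

We need (1 + 0.025)^(2t) = 3.7727, so 2t = ln 3.7727 / ln 1.025 ≈ 53.7731.
t ≈ 53.7731/2 = 26.8865 years.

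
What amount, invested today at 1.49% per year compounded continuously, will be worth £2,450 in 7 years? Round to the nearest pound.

£2,207

P = A·e^(−rt) = 2,450·e^(−0.1043).
e^(−0.1043) ≈ 0.9009549704, so P ≈ 2,207.3397.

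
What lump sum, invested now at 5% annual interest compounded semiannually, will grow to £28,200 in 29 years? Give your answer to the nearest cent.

£6,733.87

Periodic rate = 5%/2 = 0.025; 58 periods.
P = 28,200/(1 + 0.025)^58 ≈ 28,200/4.1877832231 ≈ 6,733.8729.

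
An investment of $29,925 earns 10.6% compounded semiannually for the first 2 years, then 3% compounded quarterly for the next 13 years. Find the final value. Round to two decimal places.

After 2 years at 10.6%: 29,925 × 1.2294573985 ≈ 36,791.5126.
Then 13 years at 3%: 36,791.5126 × 1.4748330126 ≈ 54,261.3374.

$54,261.34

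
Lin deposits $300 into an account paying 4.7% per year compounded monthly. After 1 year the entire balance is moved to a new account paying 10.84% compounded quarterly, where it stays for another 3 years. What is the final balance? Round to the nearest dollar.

$433

After 1 years at 4.7%: 300 × 1.04802579 ≈ 314.4077.
Then 3 years at 10.84%: 314.4077 × 1.37832855 ≈ 433.3572.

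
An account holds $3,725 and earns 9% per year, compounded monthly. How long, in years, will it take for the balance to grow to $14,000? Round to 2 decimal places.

We need (1 + 0.0075)^(12t) = 3.7584, so 12t = ln 3.7584 / ln 1.0075 ≈ 177.1932.
t ≈ 177.1932/12 = 14.7661 years.

14.77 years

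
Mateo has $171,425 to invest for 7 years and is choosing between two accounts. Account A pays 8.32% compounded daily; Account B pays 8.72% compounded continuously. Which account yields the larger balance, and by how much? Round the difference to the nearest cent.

A: (1 + 0.0832/365)^2555 ≈ 1.790211255, so 171,425 × 1.790211255 ≈ 306,886.9644.
B: e^(0.0872·7) = e^0.6104 ≈ 1.8411677186, so 171,425 × 1.8411677186 ≈ 315,622.1762.
Difference ≈ 8,735.2118 in favor of B.

Account B, by $8,735.21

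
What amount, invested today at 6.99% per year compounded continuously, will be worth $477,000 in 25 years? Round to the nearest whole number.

$83,098

P = A·e^(−rt) = 477,000·e^(−1.7475).
e^(−1.7475) ≈ 0.174208921805, so P ≈ 83,097.6557.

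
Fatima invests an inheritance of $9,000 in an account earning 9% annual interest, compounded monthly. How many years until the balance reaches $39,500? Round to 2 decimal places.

(1 + 0.0075)^(12t) = 39,500/9,000 = 4.3889.
12t·ln(1 + 0.0075) = ln(4.3889); 12t = 1.4791/0.00747201 ≈ 197.9488.
t ≈ 16.4957 years.

16.50 years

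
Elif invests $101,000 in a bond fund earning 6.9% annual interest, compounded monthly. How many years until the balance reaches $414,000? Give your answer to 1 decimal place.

20.5 years

(1 + 0.00575)^(12t) = 414,000/101,000 = 4.099.
12t·ln(1 + 0.00575) = ln(4.099); 12t = 1.4107/0.00573353 ≈ 246.0517.
t ≈ 20.5043 years.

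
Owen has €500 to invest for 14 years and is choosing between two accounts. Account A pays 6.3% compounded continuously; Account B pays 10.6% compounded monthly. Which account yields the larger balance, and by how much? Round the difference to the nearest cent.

A: e^(0.063·14) = e^0.882 ≈ 2.415726331, so 500 × 2.415726331 ≈ 1,207.8632.
B: (1 + 0.106/12)^168 ≈ 4.381906968, so 500 × 4.381906968 ≈ 2,190.9535.
Difference ≈ 983.0903 in favor of B.

Account B, by €983.09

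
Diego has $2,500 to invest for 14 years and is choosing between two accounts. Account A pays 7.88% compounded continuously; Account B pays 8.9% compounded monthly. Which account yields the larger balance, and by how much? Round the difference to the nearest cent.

Account A growth factor: e^(0.0788·14) = e^1.1032 ≈ 3.013794753; balance ≈ 7,534.4869.
Account B growth factor: (1 + 0.089/12)^168 ≈ 3.460462105; balance ≈ 8,651.1553.
Account B is larger by 1,116.6684.

Account B, by $1,116.67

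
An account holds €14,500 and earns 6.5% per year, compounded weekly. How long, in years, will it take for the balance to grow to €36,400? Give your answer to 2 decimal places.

(1 + 0.00125)^(52t) = 36,400/14,500 = 2.5103.
52t·ln(1 + 0.00125) = ln(2.5103); 52t = 0.92042/0.00124922 ≈ 736.7962.
t ≈ 14.1692 years.

14.17 years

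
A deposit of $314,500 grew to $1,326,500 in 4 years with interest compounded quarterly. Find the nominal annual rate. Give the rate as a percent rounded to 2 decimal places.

The 16-period growth factor is 1,326,500/314,500 = 4.21781.
r/4 = 4.21781^(1/16) − 1 ≈ 0.0941274, so r ≈ 4·0.0941274 = 37.65098%.

37.65%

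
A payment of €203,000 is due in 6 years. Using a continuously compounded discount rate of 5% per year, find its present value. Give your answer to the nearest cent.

P = A·e^(−rt) = 203,000·e^(−0.3).
e^(−0.3) ≈ 0.740818220682, so P ≈ 150,386.0988.

€150,386.10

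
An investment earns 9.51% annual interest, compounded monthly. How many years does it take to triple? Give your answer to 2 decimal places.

11.60 years

(1 + 0.007925)^(12t) = 3.
12t = ln 3 / ln(1 + 0.007925) ≈ 1.0986/0.00789376 ≈ 139.1747.
t ≈ 11.5979.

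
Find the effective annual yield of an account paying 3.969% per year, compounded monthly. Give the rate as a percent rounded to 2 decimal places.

4.04%

One year is 12 periods at 0.0033075 each: (1 + 0.0033075)^12 ≈ 1.04042.
EAR = 1.04042 − 1 ≈ 4.04200%.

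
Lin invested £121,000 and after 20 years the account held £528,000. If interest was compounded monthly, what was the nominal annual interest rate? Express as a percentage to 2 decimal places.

The 240-period growth factor is 528,000/121,000 = 4.36364.
r/12 = 4.36364^(1/240) − 1 ≈ 0.00615765, so r ≈ 12·0.00615765 = 7.38919%.

7.39%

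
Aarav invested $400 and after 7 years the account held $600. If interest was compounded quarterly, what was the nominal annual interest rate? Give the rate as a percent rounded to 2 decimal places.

(1 + r/4)^28 = 600/400 = 1.5.
1 + r/4 = 1.5^(1/28) ≈ 1.014586, so r/4 ≈ 0.0145863.
r ≈ 4·0.0145863 = 5.83450%.

5.83%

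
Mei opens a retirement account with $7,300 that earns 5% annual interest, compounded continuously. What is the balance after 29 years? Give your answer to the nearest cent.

$31,120.74

A = P·e^(rt) = 7,300·e^(0.05·29) = 7,300·e^1.45.
e^1.45 ≈ 4.2631145152, so A ≈ 31,120.7360.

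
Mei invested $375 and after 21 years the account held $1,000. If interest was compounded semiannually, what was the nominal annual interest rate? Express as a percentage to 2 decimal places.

4.73%

(1 + r/2)^42 = 1,000/375 = 2.66667.
1 + r/2 = 2.66667^(1/42) ≈ 1.023628, so r/2 ≈ 0.0236279.
r ≈ 2·0.0236279 = 4.72558%.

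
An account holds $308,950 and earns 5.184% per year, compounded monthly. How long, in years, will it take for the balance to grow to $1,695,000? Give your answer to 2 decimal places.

32.91 years

(1 + 0.00432)^(12t) = 1,695,000/308,950 = 5.4863.
12t·ln(1 + 0.00432) = ln(5.4863); 12t = 1.7023/0.0043107 ≈ 394.8919.
t ≈ 32.9077 years.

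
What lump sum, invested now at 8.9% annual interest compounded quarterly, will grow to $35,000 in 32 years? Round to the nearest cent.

Growth factor = (1 + 0.02225)^128 ≈ 16.722887224.
P = 35,000/16.722887224 ≈ 2,092.9400.

$2,092.94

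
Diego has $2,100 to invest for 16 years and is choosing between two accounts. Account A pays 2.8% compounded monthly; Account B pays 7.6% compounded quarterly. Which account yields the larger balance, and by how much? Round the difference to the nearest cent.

A: (1 + 0.028/12)^192 ≈ 1.564362112, so 2,100 × 1.564362112 ≈ 3,285.1604.
B: (1 + 0.019)^64 ≈ 3.335398863, so 2,100 × 3.335398863 ≈ 7,004.3376.
Difference ≈ 3,719.1772 in favor of B.

Account B, by $3,719.18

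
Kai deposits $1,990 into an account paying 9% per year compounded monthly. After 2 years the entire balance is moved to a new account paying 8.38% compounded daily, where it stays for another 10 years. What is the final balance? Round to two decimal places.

$5,503.40

Phase 1: 1,990·(1 + 0.0075)^24 ≈ 2,380.8629.
Phase 2: 2,380.8629·(1 + 0.0838/365)^3650 ≈ 5,503.4040.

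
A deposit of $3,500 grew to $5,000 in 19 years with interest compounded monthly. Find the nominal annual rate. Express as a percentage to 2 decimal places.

The 228-period growth factor is 5,000/3,500 = 1.42857.
r/12 = 1.42857^(1/228) − 1 ≈ 0.00156559, so r ≈ 12·0.00156559 = 1.87871%.

1.88%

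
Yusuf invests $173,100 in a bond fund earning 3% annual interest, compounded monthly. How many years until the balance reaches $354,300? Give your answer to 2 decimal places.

We need (1 + 0.0025)^(12t) = 2.0468, so 12t = ln 2.0468 / ln 1.0025 ≈ 286.8678.
t ≈ 286.8678/12 = 23.9057 years.

23.91 years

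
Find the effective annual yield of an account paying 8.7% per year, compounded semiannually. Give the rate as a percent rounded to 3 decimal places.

EAR = (1 + 8.7%/2)^2 − 1 = (1 + 0.0435)^2 − 1.
(1 + 0.0435)^2 ≈ 1.088892, so EAR ≈ 8.88923%.

8.889%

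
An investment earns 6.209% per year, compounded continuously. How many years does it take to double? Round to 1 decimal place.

11.2 years

e^(0.06209t) = 2, so 0.06209t = ln 2 ≈ 0.69315.
t ≈ 0.69315/0.06209 ≈ 11.1636.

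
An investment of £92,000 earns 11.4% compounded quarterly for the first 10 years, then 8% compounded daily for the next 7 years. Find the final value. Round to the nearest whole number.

£495,608

After 10 years at 11.4%: 92,000 × 3.07731420265 ≈ 283,112.9066.
Then 7 years at 8%: 283,112.9066 × 1.75056508076 ≈ 495,607.5683.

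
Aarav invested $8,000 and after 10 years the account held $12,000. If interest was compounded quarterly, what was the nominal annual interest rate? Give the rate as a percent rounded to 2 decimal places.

4.08%

The 40-period growth factor is 12,000/8,000 = 1.5.
r/4 = 1.5^(1/40) − 1 ≈ 0.0101882, so r ≈ 4·0.0101882 = 4.07527%.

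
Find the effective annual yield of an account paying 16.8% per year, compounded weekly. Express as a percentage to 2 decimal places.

18.26%

EAR = (1 + 16.8%/52)^52 − 1 = (1 + 0.00323077)^52 − 1.
(1 + 0.00323077)^52 ≈ 1.182616, so EAR ≈ 18.26163%.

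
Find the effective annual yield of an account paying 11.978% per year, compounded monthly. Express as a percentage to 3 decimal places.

12.658%

EAR = (1 + 11.978%/12)^12 − 1 = (1 + 0.00998167)^12 − 1.
(1 + 0.00998167)^12 ≈ 1.12658, so EAR ≈ 12.65796%.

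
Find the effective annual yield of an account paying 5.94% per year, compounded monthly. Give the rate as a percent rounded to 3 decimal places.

EAR = (1 + 5.94%/12)^12 − 1 = (1 + 0.00495)^12 − 1.
(1 + 0.00495)^12 ≈ 1.061044, so EAR ≈ 6.10441%.

6.104%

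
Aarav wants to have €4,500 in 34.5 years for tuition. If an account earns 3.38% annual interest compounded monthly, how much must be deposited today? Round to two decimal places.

€1,404.41

Periodic rate = 3.38%/12 = 0.00281667; 414 periods.
P = 4,500/(1 + 0.0338/12)^414 ≈ 4,500/3.204194779 ≈ 1,404.4090.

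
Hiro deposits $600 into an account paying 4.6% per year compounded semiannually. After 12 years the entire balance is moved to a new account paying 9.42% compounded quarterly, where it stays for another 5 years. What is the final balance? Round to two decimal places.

$1,649.48

Phase 1: 600·(1 + 0.023)^24 ≈ 1,035.5390.
Phase 2: 1,035.5390·(1 + 0.02355)^20 ≈ 1,649.4825.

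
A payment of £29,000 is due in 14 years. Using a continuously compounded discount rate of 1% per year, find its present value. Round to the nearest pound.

P = A·e^(−rt) = 29,000·e^(−0.14).
e^(−0.14) ≈ 0.8693582354, so P ≈ 25,211.3888.

£25,211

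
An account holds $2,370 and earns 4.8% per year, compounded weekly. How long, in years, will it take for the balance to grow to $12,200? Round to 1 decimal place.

34.2 years

(1 + 0.000923077)^(52t) = 12,200/2,370 = 5.1477.
52t·ln(1 + 0.000923077) = ln(5.1477); 52t = 1.6385/0.000922651 ≈ 1775.9106.
t ≈ 34.1521 years.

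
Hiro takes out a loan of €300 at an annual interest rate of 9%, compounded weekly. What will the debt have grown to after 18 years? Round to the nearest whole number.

Periodic rate = 9%/52 = 0.00173077; periods = 52·18 = 936.
A = 300·(1 + 0.09/52)^936 ≈ 300·5.046019388 ≈ 1,513.8058.

€1,514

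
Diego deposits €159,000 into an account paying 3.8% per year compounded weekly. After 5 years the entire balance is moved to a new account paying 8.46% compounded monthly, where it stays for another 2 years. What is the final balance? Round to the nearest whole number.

After 5 years at 3.8%: 159,000 × 1.20916569162 ≈ 192,257.3450.
Then 2 years at 8.46%: 192,257.3450 × 1.1836541118 ≈ 227,566.1969.

€227,566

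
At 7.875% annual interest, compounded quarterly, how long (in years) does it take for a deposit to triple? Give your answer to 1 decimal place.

14.1 years

(1 + 0.0196875)^(4t) = 3.
4t = ln 3 / ln(1 + 0.0196875) ≈ 1.0986/0.0194962 ≈ 56.3501.
t ≈ 14.0875.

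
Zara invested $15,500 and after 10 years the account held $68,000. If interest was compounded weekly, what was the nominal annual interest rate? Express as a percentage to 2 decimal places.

14.81%

The 520-period growth factor is 68,000/15,500 = 4.3871.
r/52 = 4.3871^(1/520) − 1 ≈ 0.00284764, so r ≈ 52·0.00284764 = 14.80772%.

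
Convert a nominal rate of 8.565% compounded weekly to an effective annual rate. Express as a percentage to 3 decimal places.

8.935%

One year is 52 periods at 0.00164712 each: (1 + 0.00164712)^52 ≈ 1.089348.
EAR = 1.089348 − 1 ≈ 8.93482%.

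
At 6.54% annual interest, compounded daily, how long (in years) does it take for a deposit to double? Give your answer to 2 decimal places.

10.60 years

(1 + 0.000179178)^(365t) = 2.
365t = ln 2 / ln(1 + 0.000179178) ≈ 0.69315/0.000179162 ≈ 3868.8285.
t ≈ 10.5995.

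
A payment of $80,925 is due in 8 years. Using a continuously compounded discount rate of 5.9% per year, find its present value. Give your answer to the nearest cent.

P = A·e^(−rt) = 80,925·e^(−0.472).
e^(−0.472) ≈ 0.62375351292, so P ≈ 50,477.2530.

$50,477.25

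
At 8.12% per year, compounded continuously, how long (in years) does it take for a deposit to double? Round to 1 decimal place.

8.5 years

e^(0.0812t) = 2, so 0.0812t = ln 2 ≈ 0.69315.
t ≈ 0.69315/0.0812 ≈ 8.5363.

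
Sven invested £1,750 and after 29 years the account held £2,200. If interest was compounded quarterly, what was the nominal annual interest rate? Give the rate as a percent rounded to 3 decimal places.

The 116-period growth factor is 2,200/1,750 = 1.25714.
r/4 = 1.25714^(1/116) − 1 ≈ 0.00197472, so r ≈ 4·0.00197472 = 0.78989%.

0.790%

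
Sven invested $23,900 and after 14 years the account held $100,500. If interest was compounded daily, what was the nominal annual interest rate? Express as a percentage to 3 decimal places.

The 5110-period growth factor is 100,500/23,900 = 4.20502.
r/365 = 4.20502^(1/5110) − 1 ≈ 0.000281112, so r ≈ 365·0.000281112 = 10.26058%.

10.261%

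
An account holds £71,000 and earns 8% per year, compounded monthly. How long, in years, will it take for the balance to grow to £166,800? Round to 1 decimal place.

We need (1 + 0.00666667)^(12t) = 2.3493, so 12t = ln 2.3493 / ln 1.006667 ≈ 128.5439.
t ≈ 128.5439/12 = 10.7120 years.

10.7 years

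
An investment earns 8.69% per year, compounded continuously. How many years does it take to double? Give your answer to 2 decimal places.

e^(0.0869t) = 2, so 0.0869t = ln 2 ≈ 0.69315.
t ≈ 0.69315/0.0869 ≈ 7.9764.

7.98 years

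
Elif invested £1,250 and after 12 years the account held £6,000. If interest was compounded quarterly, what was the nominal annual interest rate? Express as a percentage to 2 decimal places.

13.29%

(1 + r/4)^48 = 6,000/1,250 = 4.8.
1 + r/4 = 4.8^(1/48) ≈ 1.033219, so r/4 ≈ 0.0332193.
r ≈ 4·0.0332193 = 13.28774%.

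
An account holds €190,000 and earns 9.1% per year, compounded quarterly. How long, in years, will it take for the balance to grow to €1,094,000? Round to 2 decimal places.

19.46 years

We need (1 + 0.02275)^(4t) = 5.7579, so 4t = ln 5.7579 / ln 1.02275 ≈ 77.8202.
t ≈ 77.8202/4 = 19.4551 years.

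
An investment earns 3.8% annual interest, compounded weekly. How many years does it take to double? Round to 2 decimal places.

(1 + 0.000730769)^(52t) = 2.
52t = ln 2 / ln(1 + 0.000730769) ≈ 0.69315/0.000730502 ≈ 948.8637.
t ≈ 18.2474.

18.25 years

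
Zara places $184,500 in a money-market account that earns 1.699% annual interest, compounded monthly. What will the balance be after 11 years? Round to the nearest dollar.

$222,384

Periodic rate = 1.699%/12 = 0.00141583; periods = 12·11 = 132.
A = 184,500·(1 + 0.01699/12)^132 ≈ 184,500·1.20533534424 ≈ 222,384.3710.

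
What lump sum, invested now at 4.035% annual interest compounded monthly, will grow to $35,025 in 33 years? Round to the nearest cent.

$9,269.65

Growth factor = (1 + 0.0033625)^396 ≈ 3.7784593126.
P = 35,025/3.7784593126 ≈ 9,269.6512.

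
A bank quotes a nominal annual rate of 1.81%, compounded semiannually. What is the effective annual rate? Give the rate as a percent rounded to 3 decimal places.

EAR = (1 + 1.81%/2)^2 − 1 = (1 + 0.00905)^2 − 1.
(1 + 0.00905)^2 ≈ 1.018182, so EAR ≈ 1.81819%.

1.818%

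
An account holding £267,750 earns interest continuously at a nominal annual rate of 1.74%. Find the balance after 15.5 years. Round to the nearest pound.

A = P·e^(rt) = 267,750·e^(0.0174·15.5) = 267,750·e^0.2697.
e^0.2697 ≈ 1.30957152034, so A ≈ 350,637.7746.

£350,638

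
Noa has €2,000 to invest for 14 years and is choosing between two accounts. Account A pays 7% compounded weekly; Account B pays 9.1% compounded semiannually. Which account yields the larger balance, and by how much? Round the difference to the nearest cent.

Account B, by €1,626.49

A: (1 + 0.07/52)^728 ≈ 2.66270088, so 2,000 × 2.66270088 ≈ 5,325.4018.
B: (1 + 0.0455)^28 ≈ 3.475946155, so 2,000 × 3.475946155 ≈ 6,951.8923.
Difference ≈ 1,626.4906 in favor of B.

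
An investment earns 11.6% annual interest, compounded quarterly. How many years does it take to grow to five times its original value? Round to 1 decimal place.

14.1 years

(1 + 0.029)^(4t) = 5.
4t = ln 5 / ln(1 + 0.029) ≈ 1.6094/0.0285875 ≈ 56.2987.
t ≈ 14.0747.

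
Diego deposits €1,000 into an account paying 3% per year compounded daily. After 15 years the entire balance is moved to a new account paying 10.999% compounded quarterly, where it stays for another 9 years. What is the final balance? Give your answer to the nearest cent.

After 15 years at 3%: 1,000 × 1.568283184 ≈ 1,568.2832.
Then 9 years at 10.999%: 1,568.2832 × 2.655264929 ≈ 4,164.2073.

€4,164.21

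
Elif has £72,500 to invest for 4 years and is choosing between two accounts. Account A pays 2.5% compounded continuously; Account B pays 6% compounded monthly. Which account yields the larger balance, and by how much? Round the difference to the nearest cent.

Account A growth factor: e^(0.025·4) = e^0.1 ≈ 1.1051709181; balance ≈ 80,124.8916.
Account B growth factor: (1 + 0.005)^48 ≈ 1.2704891611; balance ≈ 92,110.4642.
Account B is larger by 11,985.5726.

Account B, by £11,985.57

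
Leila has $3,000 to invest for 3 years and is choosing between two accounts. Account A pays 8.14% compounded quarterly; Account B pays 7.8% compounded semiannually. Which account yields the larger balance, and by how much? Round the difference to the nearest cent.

Account A, by $46.31

Account A growth factor: (1 + 0.02035)^12 ≈ 1.273473834; balance ≈ 3,820.4215.
Account B growth factor: (1 + 0.039)^6 ≈ 1.258036626; balance ≈ 3,774.1099.
Account A is larger by 46.3116.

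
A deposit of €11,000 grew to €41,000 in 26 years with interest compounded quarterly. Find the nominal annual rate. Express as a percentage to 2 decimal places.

(1 + r/4)^104 = 41,000/11,000 = 3.72727.
1 + r/4 = 3.72727^(1/104) ≈ 1.012731, so r/4 ≈ 0.0127311.
r ≈ 4·0.0127311 = 5.09244%.

5.09%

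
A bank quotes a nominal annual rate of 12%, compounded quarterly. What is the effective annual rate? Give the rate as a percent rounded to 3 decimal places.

12.551%

EAR = (1 + 12%/4)^4 − 1 = (1 + 0.03)^4 − 1.
(1 + 0.03)^4 ≈ 1.125509, so EAR ≈ 12.55088%.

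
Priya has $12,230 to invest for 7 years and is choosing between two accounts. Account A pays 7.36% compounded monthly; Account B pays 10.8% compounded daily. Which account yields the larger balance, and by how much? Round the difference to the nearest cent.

Account B, by $5,603.31

Account A growth factor: (1 + 0.0736/12)^84 ≈ 1.6713413105; balance ≈ 20,440.5042.
Account B growth factor: (1 + 0.108/365)^2555 ≈ 2.1295020552; balance ≈ 26,043.8101.
Account B is larger by 5,603.3059.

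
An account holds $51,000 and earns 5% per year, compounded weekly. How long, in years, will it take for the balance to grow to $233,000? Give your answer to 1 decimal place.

(1 + 0.000961538)^(52t) = 233,000/51,000 = 4.5686.
52t·ln(1 + 0.000961538) = ln(4.5686); 52t = 1.5192/0.000961076 ≈ 1580.7408.
t ≈ 30.3989 years.

30.4 years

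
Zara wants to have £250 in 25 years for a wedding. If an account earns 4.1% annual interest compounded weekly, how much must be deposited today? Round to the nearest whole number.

Growth factor = (1 + 0.041/52)^1300 ≈ 2.78597005.
P = 250/2.78597005 ≈ 89.7354.

£90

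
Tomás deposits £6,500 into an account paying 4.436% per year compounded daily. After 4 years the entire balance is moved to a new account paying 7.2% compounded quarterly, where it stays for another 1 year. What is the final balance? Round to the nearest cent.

Phase 1: 6,500·(1 + 0.04436/365)^1460 ≈ 7,761.9330.
Phase 2: 7,761.9330·(1 + 0.018)^4 ≈ 8,336.0632.

£8,336.06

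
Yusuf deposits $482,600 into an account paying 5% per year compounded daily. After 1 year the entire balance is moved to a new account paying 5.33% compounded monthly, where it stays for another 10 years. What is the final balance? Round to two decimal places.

After 1 years at 5%: 482,600 × 1.05126749647 ≈ 507,341.6938.
Then 10 years at 5.33%: 507,341.6938 × 1.70202682225 ≈ 863,509.1709.

$863,509.17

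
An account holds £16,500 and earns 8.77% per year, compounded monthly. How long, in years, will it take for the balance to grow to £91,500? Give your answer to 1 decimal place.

We need (1 + 0.00730833)^(12t) = 5.5455, so 12t = ln 5.5455 / ln 1.007308 ≈ 235.2425.
t ≈ 235.2425/12 = 19.6035 years.

19.6 years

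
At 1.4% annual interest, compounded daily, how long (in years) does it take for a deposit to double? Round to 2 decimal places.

49.51 years

(1 + 0.0000383562)^(365t) = 2.
365t = ln 2 / ln(1 + 0.0000383562) ≈ 0.69315/3.83554e-05 ≈ 18071.6838.
t ≈ 49.5115.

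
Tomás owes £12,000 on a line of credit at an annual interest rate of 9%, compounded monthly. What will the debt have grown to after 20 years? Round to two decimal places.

£72,109.82

Periodic rate = 9%/12 = 0.0075; periods = 12·20 = 240.
A = 12,000·(1 + 0.0075)^240 ≈ 12,000·6.0091515245 ≈ 72,109.8183.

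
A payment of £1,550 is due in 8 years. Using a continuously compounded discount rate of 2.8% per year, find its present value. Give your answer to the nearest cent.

£1,238.94

P = A·e^(−rt) = 1,550·e^(−0.224).
e^(−0.224) ≈ 0.7993151344, so P ≈ 1,238.9385.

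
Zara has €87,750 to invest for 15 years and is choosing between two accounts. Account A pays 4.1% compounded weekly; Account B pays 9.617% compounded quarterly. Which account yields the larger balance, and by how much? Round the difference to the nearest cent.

Account B, by €202,759.81

A: (1 + 0.041/52)^780 ≈ 1.84920843665, so 87,750 × 1.84920843665 ≈ 162,268.0403.
B: (1 + 0.0240425)^60 ≈ 4.15986149704, so 87,750 × 4.15986149704 ≈ 365,027.8464.
Difference ≈ 202,759.8060 in favor of B.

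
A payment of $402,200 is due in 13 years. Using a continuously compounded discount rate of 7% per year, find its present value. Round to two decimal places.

$161,895.24

P = A·e^(−rt) = 402,200·e^(−0.91).
e^(−0.91) ≈ 0.402524224034, so P ≈ 161,895.2429.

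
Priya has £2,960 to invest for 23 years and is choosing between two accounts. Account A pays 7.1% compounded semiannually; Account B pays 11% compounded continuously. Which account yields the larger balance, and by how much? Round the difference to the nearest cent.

Account A growth factor: (1 + 0.0355)^46 ≈ 4.9762793098; balance ≈ 14,729.7868.
Account B growth factor: e^(0.11·23) = e^2.53 ≈ 12.553506137; balance ≈ 37,158.3782.
Account B is larger by 22,428.5914.

Account B, by £22,428.59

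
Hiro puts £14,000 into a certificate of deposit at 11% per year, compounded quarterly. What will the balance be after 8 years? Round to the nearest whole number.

£33,354

Periodic rate = 11%/4 = 0.0275; periods = 4·8 = 32.
A = 14,000·(1 + 0.0275)^32 ≈ 14,000·2.3824213785 ≈ 33,353.8993.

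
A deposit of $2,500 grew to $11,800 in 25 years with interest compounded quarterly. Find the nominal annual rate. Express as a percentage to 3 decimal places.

6.256%

(1 + r/4)^100 = 11,800/2,500 = 4.72.
1 + r/4 = 4.72^(1/100) ≈ 1.015639, so r/4 ≈ 0.0156391.
r ≈ 4·0.0156391 = 6.25565%.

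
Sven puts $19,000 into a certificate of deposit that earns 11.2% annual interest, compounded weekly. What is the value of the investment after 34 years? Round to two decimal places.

$852,645.56

Periodic rate = 11.2%/52 = 0.00215385; periods = 52·34 = 1768.
A = 19,000·(1 + 0.112/52)^1768 ≈ 19,000·44.87608191 ≈ 852,645.5563.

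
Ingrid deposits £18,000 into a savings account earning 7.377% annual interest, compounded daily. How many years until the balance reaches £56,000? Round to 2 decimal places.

15.39 years

(1 + 0.00020211)^(365t) = 56,000/18,000 = 3.1111.
365t·ln(1 + 0.00020211) = ln(3.1111); 365t = 1.135/0.000202089 ≈ 5616.2334.
t ≈ 15.3869 years.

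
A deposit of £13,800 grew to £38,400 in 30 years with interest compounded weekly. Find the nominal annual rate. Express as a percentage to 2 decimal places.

The 1560-period growth factor is 38,400/13,800 = 2.78261.
r/52 = 2.78261^(1/1560) − 1 ≈ 0.000656234, so r ≈ 52·0.000656234 = 3.41242%.

3.41%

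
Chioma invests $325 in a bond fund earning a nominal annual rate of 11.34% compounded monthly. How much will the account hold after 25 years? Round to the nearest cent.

Growth factor = (1 + 0.00945)^300 ≈ 16.80520101.
A ≈ 325 × 16.80520101 ≈ 5,461.6903.

$5,461.69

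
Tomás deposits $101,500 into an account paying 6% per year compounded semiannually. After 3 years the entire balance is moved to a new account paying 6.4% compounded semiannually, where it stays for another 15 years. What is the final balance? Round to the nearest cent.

After 3 years at 6%: 101,500 × 1.19405229653 ≈ 121,196.3081.
Then 15 years at 6.4%: 121,196.3081 × 2.57271049842 ≈ 311,803.0142.

$311,803.01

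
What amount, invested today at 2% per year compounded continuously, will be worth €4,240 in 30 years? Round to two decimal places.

€2,326.96

P = A·e^(−rt) = 4,240·e^(−0.6).
e^(−0.6) ≈ 0.5488116361, so P ≈ 2,326.9613.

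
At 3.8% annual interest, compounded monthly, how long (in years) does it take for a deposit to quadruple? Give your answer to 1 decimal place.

(1 + 0.00316667)^(12t) = 4.
12t = ln 4 / ln(1 + 0.00316667) ≈ 1.3863/0.00316166 ≈ 438.4699.
t ≈ 36.5392.

36.5 years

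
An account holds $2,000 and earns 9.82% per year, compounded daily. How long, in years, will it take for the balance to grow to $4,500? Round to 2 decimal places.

8.26 years

We need (1 + 0.000269041)^(365t) = 2.25, so 365t = ln 2.25 / ln 1.000269 ≈ 3014.5554.
t ≈ 3014.5554/365 = 8.2591 years.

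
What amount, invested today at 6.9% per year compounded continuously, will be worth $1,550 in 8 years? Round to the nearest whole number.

P = A·e^(−rt) = 1,550·e^(−0.552).
e^(−0.552) ≈ 0.5757970639, so P ≈ 892.4854.

$892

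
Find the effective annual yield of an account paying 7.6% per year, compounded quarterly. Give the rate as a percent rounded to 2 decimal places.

7.82%

One year is 4 periods at 0.019 each: (1 + 0.019)^4 ≈ 1.078194.
EAR = 1.078194 − 1 ≈ 7.81936%.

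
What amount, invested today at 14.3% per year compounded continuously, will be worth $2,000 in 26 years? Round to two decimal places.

$48.56

P = A·e^(−rt) = 2,000·e^(−3.718).
e^(−3.718) ≈ 0.02428248428, so P ≈ 48.5650.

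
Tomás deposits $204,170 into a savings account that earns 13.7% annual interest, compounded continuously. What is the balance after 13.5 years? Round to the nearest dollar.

A = P·e^(rt) = 204,170·e^(0.137·13.5) = 204,170·e^1.8495.
e^1.8495 ≈ 6.356640407685, so A ≈ 1,297,835.2720.

$1,297,835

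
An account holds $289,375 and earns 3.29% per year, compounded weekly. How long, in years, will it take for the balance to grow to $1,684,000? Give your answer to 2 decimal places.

We need (1 + 0.000632692)^(52t) = 5.8194, so 52t = ln 5.8194 / ln 1.000633 ≈ 2784.5460.
t ≈ 2784.5460/52 = 53.5490 years.

53.55 years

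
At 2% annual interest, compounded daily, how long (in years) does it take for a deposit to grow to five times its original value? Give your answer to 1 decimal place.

(1 + 0.0000547945)^(365t) = 5.
365t = ln 5 / ln(1 + 0.0000547945) ≈ 1.6094/5.4793e-05 ≈ 29373.0466.
t ≈ 80.4741.

80.5 years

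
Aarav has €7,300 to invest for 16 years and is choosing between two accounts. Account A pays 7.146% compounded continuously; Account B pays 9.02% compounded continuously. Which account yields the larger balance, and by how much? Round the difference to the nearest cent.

A: e^(0.07146·16) = e^1.14336 ≈ 3.1372919767, so 7,300 × 3.1372919767 ≈ 22,902.2314.
B: e^(0.0902·16) = e^1.4432 ≈ 4.2342236766, so 7,300 × 4.2342236766 ≈ 30,909.8328.
Difference ≈ 8,007.6014 in favor of B.

Account B, by €8,007.60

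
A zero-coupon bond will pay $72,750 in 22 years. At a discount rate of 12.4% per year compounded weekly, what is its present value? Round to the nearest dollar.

Growth factor = (1 + 0.124/52)^1144 ≈ 15.252639136.
P = 72,750/15.252639136 ≈ 4,769.6664.

$4,770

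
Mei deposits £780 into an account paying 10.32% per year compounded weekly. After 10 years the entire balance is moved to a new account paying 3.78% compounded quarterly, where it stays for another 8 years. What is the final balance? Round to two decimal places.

After 10 years at 10.32%: 780 × 2.80380463 ≈ 2,186.9676.
Then 8 years at 3.78%: 2,186.9676 × 1.351182451 ≈ 2,954.9923.

£2,954.99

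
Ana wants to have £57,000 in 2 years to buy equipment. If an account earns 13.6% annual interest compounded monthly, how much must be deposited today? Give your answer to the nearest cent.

£43,492.18

Periodic rate = 13.6%/12 = 0.0113333; 24 periods.
P = 57,000/(1 + 0.136/12)^24 ≈ 57,000/1.3105805595 ≈ 43,492.1757.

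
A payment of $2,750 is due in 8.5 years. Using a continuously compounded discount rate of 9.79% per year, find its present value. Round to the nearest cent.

P = A·e^(−rt) = 2,750·e^(−0.83215).
e^(−0.83215) ≈ 0.4351127875, so P ≈ 1,196.5602.

$1,196.56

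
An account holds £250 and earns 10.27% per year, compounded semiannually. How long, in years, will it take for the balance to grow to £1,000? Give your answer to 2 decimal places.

(1 + 0.05135)^(2t) = 1,000/250 = 4.
2t·ln(1 + 0.05135) = ln(4); 2t = 1.3863/0.0500751 ≈ 27.6843.
t ≈ 13.8422 years.

13.84 years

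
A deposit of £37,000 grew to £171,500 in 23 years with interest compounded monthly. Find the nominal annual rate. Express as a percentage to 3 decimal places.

6.687%

The 276-period growth factor is 171,500/37,000 = 4.63514.
r/12 = 4.63514^(1/276) − 1 ≈ 0.00557223, so r ≈ 12·0.00557223 = 6.68667%.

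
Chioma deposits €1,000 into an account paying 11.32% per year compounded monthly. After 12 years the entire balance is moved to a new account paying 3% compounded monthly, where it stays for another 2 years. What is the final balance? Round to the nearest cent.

€4,103.98

After 12 years at 11.32%: 1,000 × 3.865275231 ≈ 3,865.2752.
Then 2 years at 3%: 3,865.2752 × 1.061757044 ≈ 4,103.9832.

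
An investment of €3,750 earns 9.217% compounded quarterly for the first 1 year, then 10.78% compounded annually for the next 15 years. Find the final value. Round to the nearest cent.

€19,077.72

After 1 years at 9.217%: 3,750 × 1.095404961 ≈ 4,107.7686.
Then 15 years at 10.78%: 4,107.7686 × 4.6443015699 ≈ 19,077.7162.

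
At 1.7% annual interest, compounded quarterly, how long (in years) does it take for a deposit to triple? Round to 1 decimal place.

64.8 years

(1 + 0.00425)^(4t) = 3.
4t = ln 3 / ln(1 + 0.00425) ≈ 1.0986/0.00424099 ≈ 259.0459.
t ≈ 64.7615.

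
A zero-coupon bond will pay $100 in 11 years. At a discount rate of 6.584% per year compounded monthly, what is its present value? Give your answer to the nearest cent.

Periodic rate = 6.584%/12 = 0.00548667; 132 periods.
P = 100/(1 + 0.06584/12)^132 ≈ 100/2.0590823 ≈ 48.5653.

$48.57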